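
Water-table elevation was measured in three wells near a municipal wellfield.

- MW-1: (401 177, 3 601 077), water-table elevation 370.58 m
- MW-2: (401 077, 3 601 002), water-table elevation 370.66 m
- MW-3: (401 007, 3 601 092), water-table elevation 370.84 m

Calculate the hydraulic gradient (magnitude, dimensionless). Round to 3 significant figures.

0.00169

Differences from MW-1: to MW-2 (Δx, Δy, Δh) = (-100, -75, +0.08); to MW-3 = (-170, 15, +0.26).
Determinant of the coordinate differences = (-100)·15 − (-170)·(-75) = -14250.
∂h/∂x = [(+0.08)·15 − (+0.26)·(-75)] / -14250 = -0.001453
∂h/∂y = [(-100)·(+0.26) − (-170)·(+0.08)] / -14250 = +0.0008702
|∇h| = √(-0.001453² + 0.0008702²) = 0.001694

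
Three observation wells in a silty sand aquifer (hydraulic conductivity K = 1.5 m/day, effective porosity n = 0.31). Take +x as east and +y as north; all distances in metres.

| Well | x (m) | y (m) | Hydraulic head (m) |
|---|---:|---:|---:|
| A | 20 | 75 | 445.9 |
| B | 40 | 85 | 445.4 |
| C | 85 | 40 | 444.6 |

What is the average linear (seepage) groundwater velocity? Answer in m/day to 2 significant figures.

0.11 m/day

With h = a·x + b·y + c and A as origin, the differences give:
  20·a + 10·b = -0.5
  65·a + (-35)·b = -1.3
Eliminate b (×(-35) and ×10, subtract): -1350·a = 30.50 → a = ∂h/∂x = -0.02259
Back-substitute: b = ∂h/∂y = -0.004815.
|∇h| = √(-0.02259² + -0.004815²) = 0.0231
Seepage velocity v = K·i/n = 1.5 × 0.0231 / 0.31 = 0.1118 m/day.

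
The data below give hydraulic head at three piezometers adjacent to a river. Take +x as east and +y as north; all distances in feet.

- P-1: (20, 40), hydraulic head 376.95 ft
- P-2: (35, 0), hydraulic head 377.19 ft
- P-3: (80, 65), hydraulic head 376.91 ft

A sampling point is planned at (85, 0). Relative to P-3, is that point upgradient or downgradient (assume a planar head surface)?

Taking P-1 as reference: P-2−P-1 = (15, -40, +0.24); P-3−P-1 = (60, 25, -0.04).
Determinant of the coordinate differences = 15·25 − 60·(-40) = 2775.
∂h/∂x = [(+0.24)·25 − (-0.04)·(-40)] / 2775 = +0.001586
∂h/∂y = [15·(-0.04) − 60·(+0.24)] / 2775 = -0.005405
Head at (85, 0) = 376.95 + (+0.001586)·(65) + (-0.005405)·(-40) = 377.27 ft.
That is higher than the 376.91 ft at P-3, so the point is upgradient.

upgradient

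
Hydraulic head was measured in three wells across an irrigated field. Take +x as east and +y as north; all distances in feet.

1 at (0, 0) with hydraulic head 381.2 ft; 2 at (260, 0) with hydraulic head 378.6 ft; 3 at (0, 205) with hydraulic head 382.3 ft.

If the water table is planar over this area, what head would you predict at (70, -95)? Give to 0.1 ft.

380.0 ft

∂h/∂x = (378.6 − 381.2) / (260 − 0) = -0.010000
∂h/∂y = (382.3 − 381.2) / (205 − 0) = +0.005366
h(70, -95) = 381.2 + (-0.010000)·(70) + (+0.005366)·(-95) = 381.2 -0.700 -0.510 = 379.990 ft.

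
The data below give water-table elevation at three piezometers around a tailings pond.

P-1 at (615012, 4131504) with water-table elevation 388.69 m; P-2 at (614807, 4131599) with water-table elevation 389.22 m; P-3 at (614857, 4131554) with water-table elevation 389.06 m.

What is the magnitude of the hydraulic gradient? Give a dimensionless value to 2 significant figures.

With h = a·x + b·y + c and P-1 as origin, the differences give:
  (-205)·a + 95·b = +0.53
  (-155)·a + 50·b = +0.37
Eliminate b (×50 and ×95, subtract): 4475·a = -8.650 → a = ∂h/∂x = -0.001933
Back-substitute: b = ∂h/∂y = +0.001408.
|∇h| = √(-0.001933² + 0.001408²) = 0.002391

0.0024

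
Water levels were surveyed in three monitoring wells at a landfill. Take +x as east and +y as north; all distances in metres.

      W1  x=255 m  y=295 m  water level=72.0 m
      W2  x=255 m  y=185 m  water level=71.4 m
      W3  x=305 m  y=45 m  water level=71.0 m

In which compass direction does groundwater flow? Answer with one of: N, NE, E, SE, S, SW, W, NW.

SW

Three-point gradient (reference W1): Δ to W2 = (0, -110, -0.6), Δ to W3 = (50, -250, -1.0).
∂h/∂x = +0.007273, ∂h/∂y = +0.005455 (det = 5500).
Flow = −∇h = (-0.007273 east, -0.005455 north), which points southwest.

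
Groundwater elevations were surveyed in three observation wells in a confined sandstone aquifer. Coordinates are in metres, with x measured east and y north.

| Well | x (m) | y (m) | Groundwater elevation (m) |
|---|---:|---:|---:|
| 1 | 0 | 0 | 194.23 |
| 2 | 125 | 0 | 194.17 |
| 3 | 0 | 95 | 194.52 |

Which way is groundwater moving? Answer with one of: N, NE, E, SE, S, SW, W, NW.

S

∂h/∂x = (194.17 − 194.23) / (125 − 0) = -0.0004800
∂h/∂y = (194.52 − 194.23) / (95 − 0) = +0.003053
Flow = −∇h = (+0.0004800 east, -0.003053 north), which points south.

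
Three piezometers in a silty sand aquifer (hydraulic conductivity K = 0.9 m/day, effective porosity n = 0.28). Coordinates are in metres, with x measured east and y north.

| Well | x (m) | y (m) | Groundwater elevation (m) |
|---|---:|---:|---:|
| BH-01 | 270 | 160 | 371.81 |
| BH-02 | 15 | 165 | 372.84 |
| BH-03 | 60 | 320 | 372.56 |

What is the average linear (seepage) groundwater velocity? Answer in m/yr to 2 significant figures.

Differences from BH-01: to BH-02 (Δx, Δy, Δh) = (-255, 5, +1.03); to BH-03 = (-210, 160, +0.75).
Solve a·Δx + b·Δy = Δh: det = (-255)·160 − (-210)·5 = -39750.
∂h/∂x = [(+1.03)·160 − (+0.75)·5] / -39750 = -0.004052
∂h/∂y = [(-255)·(+0.75) − (-210)·(+1.03)] / -39750 = -0.0006302
|∇h| = √(-0.004052² + -0.0006302²) = 0.004101
Seepage velocity v = K·i/n = 0.9 × 0.004101 / 0.28 = 0.01318 m/day = 4.814 m/yr.

4.8 m/yr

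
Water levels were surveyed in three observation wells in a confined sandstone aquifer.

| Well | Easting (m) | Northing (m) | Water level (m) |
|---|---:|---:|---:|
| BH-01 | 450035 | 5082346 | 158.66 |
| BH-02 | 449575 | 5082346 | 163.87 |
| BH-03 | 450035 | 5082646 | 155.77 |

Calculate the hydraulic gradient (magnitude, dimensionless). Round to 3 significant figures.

∂h/∂x = (163.87 − 158.66) / (449575 − 450035) = -0.01133
∂h/∂y = (155.77 − 158.66) / (5082646 − 5082346) = -0.009633
|∇h| = √(-0.01133² + -0.009633²) = 0.01487

0.0149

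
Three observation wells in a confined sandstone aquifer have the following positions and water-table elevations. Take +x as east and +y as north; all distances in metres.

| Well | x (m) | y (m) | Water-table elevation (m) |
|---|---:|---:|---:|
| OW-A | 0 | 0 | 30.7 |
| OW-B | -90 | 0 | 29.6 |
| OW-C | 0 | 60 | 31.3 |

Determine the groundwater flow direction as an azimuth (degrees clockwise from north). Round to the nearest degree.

∂h/∂x = (29.6 − 30.7) / (-90 − 0) = +0.01222
∂h/∂y = (31.3 − 30.7) / (60 − 0) = +0.01000
Flow direction (−∇h) has components (-0.01222 E, -0.01000 N).
Azimuth = atan2(E, N) = atan2(-0.01222, -0.01000) = 230.7° ≈ 231°.

231°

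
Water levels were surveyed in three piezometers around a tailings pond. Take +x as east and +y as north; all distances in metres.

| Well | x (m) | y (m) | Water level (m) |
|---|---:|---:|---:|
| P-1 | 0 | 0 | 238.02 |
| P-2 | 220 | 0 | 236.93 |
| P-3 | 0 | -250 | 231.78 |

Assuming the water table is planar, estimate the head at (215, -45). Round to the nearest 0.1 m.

∂h/∂x = (236.93 − 238.02) / (220 − 0) = -0.004955
∂h/∂y = (231.78 − 238.02) / (-250 − 0) = +0.02496
h(215, -45) = 238.02 + (-0.004955)·(215) + (+0.02496)·(-45) = 238.02 -1.065 -1.123 = 235.832 m.

235.8 m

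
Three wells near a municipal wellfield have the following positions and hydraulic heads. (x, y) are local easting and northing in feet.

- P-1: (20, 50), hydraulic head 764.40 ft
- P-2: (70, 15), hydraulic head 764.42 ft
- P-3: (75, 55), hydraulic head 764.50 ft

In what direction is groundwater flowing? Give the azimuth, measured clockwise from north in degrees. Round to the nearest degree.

223°

Taking P-1 as reference: P-2−P-1 = (50, -35, +0.02); P-3−P-1 = (55, 5, +0.10).
Solve a·Δx + b·Δy = Δh: det = 50·5 − 55·(-35) = 2175.
∂h/∂x = [(+0.02)·5 − (+0.10)·(-35)] / 2175 = +0.001655
∂h/∂y = [50·(+0.10) − 55·(+0.02)] / 2175 = +0.001793
Flow direction (−∇h) has components (-0.001655 E, -0.001793 N).
Azimuth = atan2(E, N) = atan2(-0.001655, -0.001793) = 222.7° ≈ 223°.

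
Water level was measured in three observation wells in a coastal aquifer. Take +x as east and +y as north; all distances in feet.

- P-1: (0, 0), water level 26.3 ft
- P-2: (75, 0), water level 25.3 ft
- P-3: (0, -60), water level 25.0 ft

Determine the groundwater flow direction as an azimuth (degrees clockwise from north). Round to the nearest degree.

∂h/∂x = (25.3 − 26.3) / (75 − 0) = -0.01333
∂h/∂y = (25.0 − 26.3) / (-60 − 0) = +0.02167
Flow direction (−∇h) has components (+0.01333 E, -0.02167 N).
Azimuth = atan2(E, N) = atan2(+0.01333, -0.02167) = 148.4° ≈ 148°.

148°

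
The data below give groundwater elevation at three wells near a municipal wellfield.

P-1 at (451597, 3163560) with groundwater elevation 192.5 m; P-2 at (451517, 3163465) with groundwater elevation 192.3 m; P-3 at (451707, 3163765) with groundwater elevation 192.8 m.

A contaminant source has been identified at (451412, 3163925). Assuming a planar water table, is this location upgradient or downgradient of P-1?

downgradient

With h = a·x + b·y + c and P-1 as origin, the differences give:
  (-80)·a + (-95)·b = -0.2
  110·a + 205·b = +0.3
Eliminate b (×205 and ×(-95), subtract): -5950·a = -12.50 → a = ∂h/∂x = +0.002101
Back-substitute: b = ∂h/∂y = +0.0003361.
Head at (451412, 3163925) = 192.5 + (+0.002101)·(-185) + (+0.0003361)·(365) = 192.23 m.
That is lower than the 192.5 m at P-1, so the point is downgradient.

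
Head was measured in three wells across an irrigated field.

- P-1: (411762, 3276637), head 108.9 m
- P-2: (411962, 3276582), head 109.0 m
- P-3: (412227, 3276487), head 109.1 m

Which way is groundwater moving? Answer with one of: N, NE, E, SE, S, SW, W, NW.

Differences from P-1: to P-2 (Δx, Δy, Δh) = (200, -55, +0.1); to P-3 = (465, -150, +0.2).
Determinant of the coordinate differences = 200·(-150) − 465·(-55) = -4425.
∂h/∂x = [(+0.1)·(-150) − (+0.2)·(-55)] / -4425 = +0.0009040
∂h/∂y = [200·(+0.2) − 465·(+0.1)] / -4425 = +0.001469
Flow = −∇h = (-0.0009040 east, -0.001469 north), which points southwest.

SW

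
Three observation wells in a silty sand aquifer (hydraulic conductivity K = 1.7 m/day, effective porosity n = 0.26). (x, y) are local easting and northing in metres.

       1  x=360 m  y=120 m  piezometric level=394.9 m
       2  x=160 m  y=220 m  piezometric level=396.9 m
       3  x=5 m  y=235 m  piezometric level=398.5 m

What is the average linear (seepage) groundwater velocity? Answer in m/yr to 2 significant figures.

25 m/yr

With h = a·x + b·y + c and 1 as origin, the differences give:
  (-200)·a + 100·b = +2.0
  (-355)·a + 115·b = +3.6
Eliminate b (×115 and ×100, subtract): 12500·a = -130.00 → a = ∂h/∂x = -0.01040
Back-substitute: b = ∂h/∂y = -0.0008000.
|∇h| = √(-0.01040² + -0.0008000²) = 0.01043
Seepage velocity v = K·i/n = 1.7 × 0.01043 / 0.26 = 0.0682 m/day = 24.91 m/yr.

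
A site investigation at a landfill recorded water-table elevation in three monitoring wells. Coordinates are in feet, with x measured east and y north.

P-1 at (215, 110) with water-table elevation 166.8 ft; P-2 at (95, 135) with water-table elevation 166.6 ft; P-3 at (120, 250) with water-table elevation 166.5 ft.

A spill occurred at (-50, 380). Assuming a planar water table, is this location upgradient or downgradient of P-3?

With h = a·x + b·y + c and P-1 as origin, the differences give:
  (-120)·a + 25·b = -0.2
  (-95)·a + 140·b = -0.3
Eliminate b (×140 and ×25, subtract): -14425·a = -20.50 → a = ∂h/∂x = +0.001421
Back-substitute: b = ∂h/∂y = -0.001179.
Head at (-50, 380) = 166.8 + (+0.001421)·(-265) + (-0.001179)·(270) = 166.11 ft.
That is lower than the 166.5 ft at P-3, so the point is downgradient.

downgradient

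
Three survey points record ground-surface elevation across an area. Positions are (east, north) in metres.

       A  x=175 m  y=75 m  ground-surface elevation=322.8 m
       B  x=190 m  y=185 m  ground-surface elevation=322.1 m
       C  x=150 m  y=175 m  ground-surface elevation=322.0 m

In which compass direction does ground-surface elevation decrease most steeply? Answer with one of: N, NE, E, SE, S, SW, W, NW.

NW

Three-point gradient (reference A): Δ to B = (15, 110, -0.7), Δ to C = (-25, 100, -0.8).
∂z/∂x = +0.004235, ∂z/∂y = -0.006941 (det = 4250).
Steepest decrease is along −∇f = (-0.004235 E, +0.006941 N) → northwest.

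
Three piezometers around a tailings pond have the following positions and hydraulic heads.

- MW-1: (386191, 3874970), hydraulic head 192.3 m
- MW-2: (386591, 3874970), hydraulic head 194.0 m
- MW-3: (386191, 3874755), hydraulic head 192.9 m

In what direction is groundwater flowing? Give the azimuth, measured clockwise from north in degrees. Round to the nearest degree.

∂h/∂x = (194.0 − 192.3) / (386591 − 386191) = +0.004250
∂h/∂y = (192.9 − 192.3) / (3874755 − 3874970) = -0.002791
Flow direction (−∇h) has components (-0.004250 E, +0.002791 N).
Azimuth = atan2(E, N) = atan2(-0.004250, +0.002791) = 303.3° ≈ 303°.

303°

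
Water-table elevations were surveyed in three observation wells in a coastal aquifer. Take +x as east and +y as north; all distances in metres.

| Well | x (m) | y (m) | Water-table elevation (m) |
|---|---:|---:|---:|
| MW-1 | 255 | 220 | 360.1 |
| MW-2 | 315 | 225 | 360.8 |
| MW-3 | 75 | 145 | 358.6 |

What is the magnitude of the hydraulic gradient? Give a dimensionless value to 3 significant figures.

0.0160

Three-point gradient (reference MW-1): Δ to MW-2 = (60, 5, +0.7), Δ to MW-3 = (-180, -75, -1.5).
∂h/∂x = +0.01250, ∂h/∂y = -0.010000 (det = -3600).
|∇h| = √(0.01250² + -0.010000²) = 0.01601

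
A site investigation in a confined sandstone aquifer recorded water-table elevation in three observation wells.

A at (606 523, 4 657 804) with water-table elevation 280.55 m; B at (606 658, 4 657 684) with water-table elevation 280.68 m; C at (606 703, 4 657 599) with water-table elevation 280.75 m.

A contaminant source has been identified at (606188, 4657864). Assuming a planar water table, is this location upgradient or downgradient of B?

With h = a·x + b·y + c and A as origin, the differences give:
  135·a + (-120)·b = +0.13
  180·a + (-205)·b = +0.20
Eliminate b (×(-205) and ×(-120), subtract): -6075·a = -2.650 → a = ∂h/∂x = +0.0004362
Back-substitute: b = ∂h/∂y = -0.0005926.
Head at (606188, 4657864) = 280.55 + (+0.0004362)·(-335) + (-0.0005926)·(60) = 280.37 m.
That is lower than the 280.68 m at B, so the point is downgradient.

downgradient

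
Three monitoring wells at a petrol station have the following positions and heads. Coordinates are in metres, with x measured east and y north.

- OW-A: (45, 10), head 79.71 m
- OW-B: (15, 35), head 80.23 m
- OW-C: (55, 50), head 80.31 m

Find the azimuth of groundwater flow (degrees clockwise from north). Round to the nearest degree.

Taking OW-A as reference: OW-B−OW-A = (-30, 25, +0.52); OW-C−OW-A = (10, 40, +0.60).
Determinant of the coordinate differences = (-30)·40 − 10·25 = -1450.
∂h/∂x = [(+0.52)·40 − (+0.60)·25] / -1450 = -0.004000
∂h/∂y = [(-30)·(+0.60) − 10·(+0.52)] / -1450 = +0.01600
Flow direction (−∇h) has components (+0.004000 E, -0.01600 N).
Azimuth = atan2(E, N) = atan2(+0.004000, -0.01600) = 166.0° ≈ 166°.

166°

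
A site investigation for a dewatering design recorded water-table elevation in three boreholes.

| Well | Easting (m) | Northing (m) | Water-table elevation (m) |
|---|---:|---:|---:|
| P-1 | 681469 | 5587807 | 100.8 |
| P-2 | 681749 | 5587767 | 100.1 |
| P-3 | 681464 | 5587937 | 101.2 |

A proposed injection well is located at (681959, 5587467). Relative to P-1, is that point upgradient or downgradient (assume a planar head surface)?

downgradient

With h = a·x + b·y + c and P-1 as origin, the differences give:
  280·a + (-40)·b = -0.7
  (-5)·a + 130·b = +0.4
Eliminate b (×130 and ×(-40), subtract): 36200·a = -75.00 → a = ∂h/∂x = -0.002072
Back-substitute: b = ∂h/∂y = +0.002997.
Head at (681959, 5587467) = 100.8 + (-0.002072)·(490) + (+0.002997)·(-340) = 98.77 m.
That is lower than the 100.8 m at P-1, so the point is downgradient.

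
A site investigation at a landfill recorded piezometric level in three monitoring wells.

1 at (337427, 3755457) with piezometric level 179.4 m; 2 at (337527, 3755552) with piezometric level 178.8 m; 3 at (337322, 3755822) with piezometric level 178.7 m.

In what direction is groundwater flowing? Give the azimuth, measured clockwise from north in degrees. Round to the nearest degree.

049°

With h = a·x + b·y + c and 1 as origin, the differences give:
  100·a + 95·b = -0.6
  (-105)·a + 365·b = -0.7
Eliminate b (×365 and ×95, subtract): 46475·a = -152.50 → a = ∂h/∂x = -0.003281
Back-substitute: b = ∂h/∂y = -0.002862.
Flow direction (−∇h) has components (+0.003281 E, +0.002862 N).
Azimuth = atan2(E, N) = atan2(+0.003281, +0.002862) = 48.9° ≈ 049°.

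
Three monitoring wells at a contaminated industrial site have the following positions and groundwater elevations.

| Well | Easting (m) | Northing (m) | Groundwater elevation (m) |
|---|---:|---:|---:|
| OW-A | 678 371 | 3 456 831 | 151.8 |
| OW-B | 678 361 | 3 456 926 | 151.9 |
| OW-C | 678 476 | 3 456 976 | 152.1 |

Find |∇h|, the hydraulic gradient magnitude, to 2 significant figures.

0.0017

Taking OW-A as reference: OW-B−OW-A = (-10, 95, +0.1); OW-C−OW-A = (105, 145, +0.3).
Solve a·Δx + b·Δy = Δh: det = (-10)·145 − 105·95 = -11425.
∂h/∂x = [(+0.1)·145 − (+0.3)·95] / -11425 = +0.001225
∂h/∂y = [(-10)·(+0.3) − 105·(+0.1)] / -11425 = +0.001182
|∇h| = √(0.001225² + 0.001182²) = 0.001702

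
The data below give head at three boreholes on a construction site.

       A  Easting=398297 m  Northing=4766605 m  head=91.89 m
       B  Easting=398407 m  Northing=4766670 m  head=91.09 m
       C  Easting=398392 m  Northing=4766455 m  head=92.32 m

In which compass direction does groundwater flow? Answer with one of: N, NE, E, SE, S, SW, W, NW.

With h = a·x + b·y + c and A as origin, the differences give:
  110·a + 65·b = -0.80
  95·a + (-150)·b = +0.43
Eliminate b (×(-150) and ×65, subtract): -22675·a = 92.050 → a = ∂h/∂x = -0.004060
Back-substitute: b = ∂h/∂y = -0.005438.
Flow = −∇h = (+0.004060 east, +0.005438 north), which points northeast.

NE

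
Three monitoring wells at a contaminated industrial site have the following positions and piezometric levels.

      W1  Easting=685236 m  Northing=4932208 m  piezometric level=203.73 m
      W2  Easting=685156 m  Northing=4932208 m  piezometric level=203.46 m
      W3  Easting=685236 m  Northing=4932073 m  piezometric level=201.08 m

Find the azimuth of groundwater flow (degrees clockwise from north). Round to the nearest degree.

190°

∂h/∂x = (203.46 − 203.73) / (685156 − 685236) = +0.003375
∂h/∂y = (201.08 − 203.73) / (4932073 − 4932208) = +0.01963
Flow direction (−∇h) has components (-0.003375 E, -0.01963 N).
Azimuth = atan2(E, N) = atan2(-0.003375, -0.01963) = 189.8° ≈ 190°.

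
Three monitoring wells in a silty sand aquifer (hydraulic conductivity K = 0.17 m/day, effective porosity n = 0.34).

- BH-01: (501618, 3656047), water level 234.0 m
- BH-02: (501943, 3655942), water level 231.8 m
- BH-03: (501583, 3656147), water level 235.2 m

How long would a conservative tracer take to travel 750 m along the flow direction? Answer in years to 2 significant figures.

Taking BH-01 as reference: BH-02−BH-01 = (325, -105, -2.2); BH-03−BH-01 = (-35, 100, +1.2).
Determinant of the coordinate differences = 325·100 − (-35)·(-105) = 28825.
∂h/∂x = [(-2.2)·100 − (+1.2)·(-105)] / 28825 = -0.003261
∂h/∂y = [325·(+1.2) − (-35)·(-2.2)] / 28825 = +0.01086
|∇h| = √(-0.003261² + 0.01086²) = 0.01134
Seepage velocity v = K·i/n = 0.17 × 0.01134 / 0.34 = 0.00567 m/day.
t = 750 / 0.00567 = 1.323e+05 days = 362 years.

360 years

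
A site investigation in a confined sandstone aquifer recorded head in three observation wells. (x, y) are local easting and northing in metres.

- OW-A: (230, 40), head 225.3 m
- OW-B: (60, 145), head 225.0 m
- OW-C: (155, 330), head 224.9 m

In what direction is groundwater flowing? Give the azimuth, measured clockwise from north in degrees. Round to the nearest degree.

315°

Differences from OW-A: to OW-B (Δx, Δy, Δh) = (-170, 105, -0.3); to OW-C = (-75, 290, -0.4).
Solve a·Δx + b·Δy = Δh: det = (-170)·290 − (-75)·105 = -41425.
∂h/∂x = [(-0.3)·290 − (-0.4)·105] / -41425 = +0.001086
∂h/∂y = [(-170)·(-0.4) − (-75)·(-0.3)] / -41425 = -0.001098
Flow direction (−∇h) has components (-0.001086 E, +0.001098 N).
Azimuth = atan2(E, N) = atan2(-0.001086, +0.001098) = 315.3° ≈ 315°.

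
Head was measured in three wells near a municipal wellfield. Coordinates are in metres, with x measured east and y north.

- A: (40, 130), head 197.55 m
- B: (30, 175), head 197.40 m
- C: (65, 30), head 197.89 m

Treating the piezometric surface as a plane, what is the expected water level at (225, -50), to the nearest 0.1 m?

With h = a·x + b·y + c and A as origin, the differences give:
  (-10)·a + 45·b = -0.15
  25·a + (-100)·b = +0.34
Eliminate b (×(-100) and ×45, subtract): -125·a = -0.300 → a = ∂h/∂x = +0.002400
Back-substitute: b = ∂h/∂y = -0.002800.
h(225, -50) = 197.55 + (+0.002400)·(185) + (-0.002800)·(-180) = 197.55 +0.444 +0.504 = 198.498 m.

198.5 m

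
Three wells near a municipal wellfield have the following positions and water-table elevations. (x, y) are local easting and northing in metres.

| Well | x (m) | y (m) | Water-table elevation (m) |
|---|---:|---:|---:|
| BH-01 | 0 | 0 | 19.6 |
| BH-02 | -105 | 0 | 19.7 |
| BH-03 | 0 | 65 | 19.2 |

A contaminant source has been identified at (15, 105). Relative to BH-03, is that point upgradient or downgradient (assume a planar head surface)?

downgradient

∂h/∂x = (19.7 − 19.6) / (-105 − 0) = -0.0009524
∂h/∂y = (19.2 − 19.6) / (65 − 0) = -0.006154
Head at (15, 105) = 19.6 + (-0.0009524)·(15) + (-0.006154)·(105) = 18.94 m.
That is lower than the 19.2 m at BH-03, so the point is downgradient.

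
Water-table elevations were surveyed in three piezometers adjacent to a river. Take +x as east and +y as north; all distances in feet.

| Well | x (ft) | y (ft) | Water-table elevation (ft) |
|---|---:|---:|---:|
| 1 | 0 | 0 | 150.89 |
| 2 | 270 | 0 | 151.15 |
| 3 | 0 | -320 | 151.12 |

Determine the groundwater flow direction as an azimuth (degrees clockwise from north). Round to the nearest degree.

307°

∂h/∂x = (151.15 − 150.89) / (270 − 0) = +0.0009630
∂h/∂y = (151.12 − 150.89) / (-320 − 0) = -0.0007188
Flow direction (−∇h) has components (-0.0009630 E, +0.0007188 N).
Azimuth = atan2(E, N) = atan2(-0.0009630, +0.0007188) = 306.7° ≈ 307°.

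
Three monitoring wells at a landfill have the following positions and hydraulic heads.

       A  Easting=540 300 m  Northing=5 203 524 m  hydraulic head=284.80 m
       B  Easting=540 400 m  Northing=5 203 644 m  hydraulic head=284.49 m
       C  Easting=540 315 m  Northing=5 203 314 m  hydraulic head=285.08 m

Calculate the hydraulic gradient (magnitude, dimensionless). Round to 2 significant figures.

With h = a·x + b·y + c and A as origin, the differences give:
  100·a + 120·b = -0.31
  15·a + (-210)·b = +0.28
Eliminate b (×(-210) and ×120, subtract): -22800·a = 31.500 → a = ∂h/∂x = -0.001382
Back-substitute: b = ∂h/∂y = -0.001432.
|∇h| = √(-0.001382² + -0.001432²) = 0.00199

0.0020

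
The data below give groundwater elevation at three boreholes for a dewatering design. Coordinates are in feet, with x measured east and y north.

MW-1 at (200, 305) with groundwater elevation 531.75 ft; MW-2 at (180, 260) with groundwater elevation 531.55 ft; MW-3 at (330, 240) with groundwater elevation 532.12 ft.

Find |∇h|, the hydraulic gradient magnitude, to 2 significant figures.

Taking MW-1 as reference: MW-2−MW-1 = (-20, -45, -0.20); MW-3−MW-1 = (130, -65, +0.37).
Determinant of the coordinate differences = (-20)·(-65) − 130·(-45) = 7150.
∂h/∂x = [(-0.20)·(-65) − (+0.37)·(-45)] / 7150 = +0.004147
∂h/∂y = [(-20)·(+0.37) − 130·(-0.20)] / 7150 = +0.002601
|∇h| = √(0.004147² + 0.002601²) = 0.004895

0.0049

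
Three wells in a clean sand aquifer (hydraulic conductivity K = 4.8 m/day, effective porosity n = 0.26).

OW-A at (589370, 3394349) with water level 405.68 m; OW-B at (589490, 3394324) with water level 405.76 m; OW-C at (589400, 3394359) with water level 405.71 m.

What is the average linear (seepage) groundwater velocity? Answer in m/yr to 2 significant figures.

Differences from OW-A: to OW-B (Δx, Δy, Δh) = (120, -25, +0.08); to OW-C = (30, 10, +0.03).
Determinant of the coordinate differences = 120·10 − 30·(-25) = 1950.
∂h/∂x = [(+0.08)·10 − (+0.03)·(-25)] / 1950 = +0.0007949
∂h/∂y = [120·(+0.03) − 30·(+0.08)] / 1950 = +0.0006154
|∇h| = √(0.0007949² + 0.0006154²) = 0.001005
Seepage velocity v = K·i/n = 4.8 × 0.001005 / 0.26 = 0.01855 m/day = 6.775 m/yr.

6.8 m/yr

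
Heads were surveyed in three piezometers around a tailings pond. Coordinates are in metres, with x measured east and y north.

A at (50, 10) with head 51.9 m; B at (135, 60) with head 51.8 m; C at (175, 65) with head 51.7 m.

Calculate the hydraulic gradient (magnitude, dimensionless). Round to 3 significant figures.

0.00404

Three-point gradient (reference A): Δ to B = (85, 50, -0.1), Δ to C = (125, 55, -0.2).
∂h/∂x = -0.002857, ∂h/∂y = +0.002857 (det = -1575).
|∇h| = √(-0.002857² + 0.002857²) = 0.00404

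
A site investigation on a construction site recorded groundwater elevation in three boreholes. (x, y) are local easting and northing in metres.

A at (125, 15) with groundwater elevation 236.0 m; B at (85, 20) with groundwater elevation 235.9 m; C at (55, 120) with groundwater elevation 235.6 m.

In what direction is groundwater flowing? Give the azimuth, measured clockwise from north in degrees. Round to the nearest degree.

317°

Taking A as reference: B−A = (-40, 5, -0.1); C−A = (-70, 105, -0.4).
Determinant of the coordinate differences = (-40)·105 − (-70)·5 = -3850.
∂h/∂x = [(-0.1)·105 − (-0.4)·5] / -3850 = +0.002208
∂h/∂y = [(-40)·(-0.4) − (-70)·(-0.1)] / -3850 = -0.002338
Flow direction (−∇h) has components (-0.002208 E, +0.002338 N).
Azimuth = atan2(E, N) = atan2(-0.002208, +0.002338) = 316.6° ≈ 317°.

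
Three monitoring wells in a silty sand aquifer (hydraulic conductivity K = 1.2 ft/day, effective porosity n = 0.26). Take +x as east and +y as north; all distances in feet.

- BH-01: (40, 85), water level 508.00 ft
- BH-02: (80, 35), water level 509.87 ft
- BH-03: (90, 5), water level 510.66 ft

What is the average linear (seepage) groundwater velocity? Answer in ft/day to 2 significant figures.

Taking BH-01 as reference: BH-02−BH-01 = (40, -50, +1.87); BH-03−BH-01 = (50, -80, +2.66).
Determinant of the coordinate differences = 40·(-80) − 50·(-50) = -700.
∂h/∂x = [(+1.87)·(-80) − (+2.66)·(-50)] / -700 = +0.02371
∂h/∂y = [40·(+2.66) − 50·(+1.87)] / -700 = -0.01843
|∇h| = √(0.02371² + -0.01843²) = 0.03003
Seepage velocity v = K·i/n = 1.2 × 0.03003 / 0.26 = 0.1386 ft/day.

0.14 ft/day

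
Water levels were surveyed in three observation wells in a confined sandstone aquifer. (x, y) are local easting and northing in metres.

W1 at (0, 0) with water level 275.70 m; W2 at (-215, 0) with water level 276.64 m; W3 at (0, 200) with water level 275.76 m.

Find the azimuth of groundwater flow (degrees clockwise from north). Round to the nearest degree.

094°

∂h/∂x = (276.64 − 275.70) / (-215 − 0) = -0.004372
∂h/∂y = (275.76 − 275.70) / (200 − 0) = +0.0003000
Flow direction (−∇h) has components (+0.004372 E, -0.0003000 N).
Azimuth = atan2(E, N) = atan2(+0.004372, -0.0003000) = 93.9° ≈ 094°.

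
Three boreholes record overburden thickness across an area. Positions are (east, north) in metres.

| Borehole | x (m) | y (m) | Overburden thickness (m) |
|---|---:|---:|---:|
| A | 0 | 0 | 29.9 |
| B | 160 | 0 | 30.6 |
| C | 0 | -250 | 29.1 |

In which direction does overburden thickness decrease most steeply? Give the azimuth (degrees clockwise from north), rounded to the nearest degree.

∂d/∂x = (30.6 − 29.9) / (160 − 0) = +0.004375
∂d/∂y = (29.1 − 29.9) / (-250 − 0) = +0.003200
Steepest decrease is along −∇f: components (-0.004375 E, -0.003200 N).
Azimuth = atan2(-0.004375, -0.003200) = 233.8° ≈ 234°.

234°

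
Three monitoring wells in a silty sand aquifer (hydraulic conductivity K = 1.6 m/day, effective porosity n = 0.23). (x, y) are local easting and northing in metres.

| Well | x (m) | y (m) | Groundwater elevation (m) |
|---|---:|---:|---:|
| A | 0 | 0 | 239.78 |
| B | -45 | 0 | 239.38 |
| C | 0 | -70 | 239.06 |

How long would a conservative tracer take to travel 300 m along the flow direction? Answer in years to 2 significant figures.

8.7 years

∂h/∂x = (239.38 − 239.78) / (-45 − 0) = +0.008889
∂h/∂y = (239.06 − 239.78) / (-70 − 0) = +0.01029
|∇h| = √(0.008889² + 0.01029²) = 0.0136
Seepage velocity v = K·i/n = 1.6 × 0.0136 / 0.23 = 0.09461 m/day.
t = 300 / 0.09461 = 3171 days = 8.68 years.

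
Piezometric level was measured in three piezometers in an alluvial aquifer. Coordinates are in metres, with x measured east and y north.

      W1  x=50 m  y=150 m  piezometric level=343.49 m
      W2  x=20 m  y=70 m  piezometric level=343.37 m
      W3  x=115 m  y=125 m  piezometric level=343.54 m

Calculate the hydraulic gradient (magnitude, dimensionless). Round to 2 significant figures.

0.0016

With h = a·x + b·y + c and W1 as origin, the differences give:
  (-30)·a + (-80)·b = -0.12
  65·a + (-25)·b = +0.05
Eliminate b (×(-25) and ×(-80), subtract): 5950·a = 7.000 → a = ∂h/∂x = +0.001176
Back-substitute: b = ∂h/∂y = +0.001059.
|∇h| = √(0.001176² + 0.001059²) = 0.001583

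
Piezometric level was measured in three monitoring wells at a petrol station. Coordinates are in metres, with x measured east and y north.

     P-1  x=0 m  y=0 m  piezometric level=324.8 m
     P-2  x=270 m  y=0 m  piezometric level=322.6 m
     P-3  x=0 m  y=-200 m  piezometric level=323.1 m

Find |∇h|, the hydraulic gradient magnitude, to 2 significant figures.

∂h/∂x = (322.6 − 324.8) / (270 − 0) = -0.008148
∂h/∂y = (323.1 − 324.8) / (-200 − 0) = +0.008500
|∇h| = √(-0.008148² + 0.008500²) = 0.01177

0.012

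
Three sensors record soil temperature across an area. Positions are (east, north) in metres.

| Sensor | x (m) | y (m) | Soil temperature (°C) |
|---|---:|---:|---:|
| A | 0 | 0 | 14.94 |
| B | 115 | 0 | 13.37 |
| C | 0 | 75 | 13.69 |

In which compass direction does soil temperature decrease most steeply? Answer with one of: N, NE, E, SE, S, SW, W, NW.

∂T/∂x = (13.37 − 14.94) / (115 − 0) = -0.01365
∂T/∂y = (13.69 − 14.94) / (75 − 0) = -0.01667
Steepest decrease is along −∇f = (+0.01365 E, +0.01667 N) → northeast.

NE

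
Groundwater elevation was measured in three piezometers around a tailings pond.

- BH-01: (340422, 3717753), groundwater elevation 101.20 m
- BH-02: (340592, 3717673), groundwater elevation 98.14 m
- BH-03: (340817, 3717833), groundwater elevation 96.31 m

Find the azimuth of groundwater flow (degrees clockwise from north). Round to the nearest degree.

With h = a·x + b·y + c and BH-01 as origin, the differences give:
  170·a + (-80)·b = -3.06
  395·a + 80·b = -4.89
Eliminate b (×80 and ×(-80), subtract): 45200·a = -636.000 → a = ∂h/∂x = -0.01407
Back-substitute: b = ∂h/∂y = +0.008350.
Flow direction (−∇h) has components (+0.01407 E, -0.008350 N).
Azimuth = atan2(E, N) = atan2(+0.01407, -0.008350) = 120.7° ≈ 121°.

121°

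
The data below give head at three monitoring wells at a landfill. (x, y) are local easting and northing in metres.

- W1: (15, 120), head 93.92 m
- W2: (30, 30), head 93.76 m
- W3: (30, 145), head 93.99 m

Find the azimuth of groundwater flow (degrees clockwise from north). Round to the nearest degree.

Taking W1 as reference: W2−W1 = (15, -90, -0.16); W3−W1 = (15, 25, +0.07).
Determinant of the coordinate differences = 15·25 − 15·(-90) = 1725.
∂h/∂x = [(-0.16)·25 − (+0.07)·(-90)] / 1725 = +0.001333
∂h/∂y = [15·(+0.07) − 15·(-0.16)] / 1725 = +0.002000
Flow direction (−∇h) has components (-0.001333 E, -0.002000 N).
Azimuth = atan2(E, N) = atan2(-0.001333, -0.002000) = 213.7° ≈ 214°.

214°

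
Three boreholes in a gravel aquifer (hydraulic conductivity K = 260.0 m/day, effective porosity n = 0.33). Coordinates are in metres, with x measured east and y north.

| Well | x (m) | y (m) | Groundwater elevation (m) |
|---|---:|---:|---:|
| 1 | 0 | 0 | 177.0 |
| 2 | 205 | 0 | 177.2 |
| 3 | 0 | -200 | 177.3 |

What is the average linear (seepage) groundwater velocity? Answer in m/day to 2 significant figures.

1.4 m/day

∂h/∂x = (177.2 − 177.0) / (205 − 0) = +0.0009756
∂h/∂y = (177.3 − 177.0) / (-200 − 0) = -0.001500
|∇h| = √(0.0009756² + -0.001500²) = 0.001789
Seepage velocity v = K·i/n = 260.0 × 0.001789 / 0.33 = 1.41 m/day.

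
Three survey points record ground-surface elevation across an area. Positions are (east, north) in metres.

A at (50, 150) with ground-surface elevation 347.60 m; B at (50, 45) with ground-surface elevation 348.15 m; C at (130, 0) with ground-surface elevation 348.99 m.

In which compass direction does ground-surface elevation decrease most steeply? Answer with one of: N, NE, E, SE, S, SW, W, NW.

Differences from A: to B (Δx, Δy, Δh) = (0, -105, +0.55); to C = (80, -150, +1.39).
Solve a·Δx + b·Δy = Δz: det = 0·(-150) − 80·(-105) = 8400.
∂z/∂x = [(+0.55)·(-150) − (+1.39)·(-105)] / 8400 = +0.007554
∂z/∂y = [0·(+1.39) − 80·(+0.55)] / 8400 = -0.005238
Steepest decrease is along −∇f = (-0.007554 E, +0.005238 N) → northwest.

NW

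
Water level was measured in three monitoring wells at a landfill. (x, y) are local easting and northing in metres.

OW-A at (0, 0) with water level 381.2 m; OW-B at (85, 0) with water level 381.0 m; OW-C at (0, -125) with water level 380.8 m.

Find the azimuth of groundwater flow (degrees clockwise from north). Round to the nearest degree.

144°

∂h/∂x = (381.0 − 381.2) / (85 − 0) = -0.002353
∂h/∂y = (380.8 − 381.2) / (-125 − 0) = +0.003200
Flow direction (−∇h) has components (+0.002353 E, -0.003200 N).
Azimuth = atan2(E, N) = atan2(+0.002353, -0.003200) = 143.7° ≈ 144°.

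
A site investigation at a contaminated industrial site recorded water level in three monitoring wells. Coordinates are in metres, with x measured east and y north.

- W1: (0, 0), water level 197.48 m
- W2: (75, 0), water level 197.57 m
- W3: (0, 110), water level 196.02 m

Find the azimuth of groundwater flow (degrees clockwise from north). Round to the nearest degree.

∂h/∂x = (197.57 − 197.48) / (75 − 0) = +0.001200
∂h/∂y = (196.02 − 197.48) / (110 − 0) = -0.01327
Flow direction (−∇h) has components (-0.001200 E, +0.01327 N).
Azimuth = atan2(E, N) = atan2(-0.001200, +0.01327) = 354.8° ≈ 355°.

355°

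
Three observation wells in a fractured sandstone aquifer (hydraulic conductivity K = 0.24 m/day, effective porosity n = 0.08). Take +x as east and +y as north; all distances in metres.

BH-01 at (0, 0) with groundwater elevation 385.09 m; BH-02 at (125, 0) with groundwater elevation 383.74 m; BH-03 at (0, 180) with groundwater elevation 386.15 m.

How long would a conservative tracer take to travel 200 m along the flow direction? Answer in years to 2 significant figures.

∂h/∂x = (383.74 − 385.09) / (125 − 0) = -0.01080
∂h/∂y = (386.15 − 385.09) / (180 − 0) = +0.005889
|∇h| = √(-0.01080² + 0.005889²) = 0.0123
Seepage velocity v = K·i/n = 0.24 × 0.0123 / 0.08 = 0.0369 m/day.
t = 200 / 0.0369 = 5420 days = 14.8 years.

15 years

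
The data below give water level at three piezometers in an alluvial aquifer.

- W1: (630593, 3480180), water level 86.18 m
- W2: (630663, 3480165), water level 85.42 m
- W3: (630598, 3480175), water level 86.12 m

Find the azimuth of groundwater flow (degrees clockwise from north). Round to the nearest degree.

With h = a·x + b·y + c and W1 as origin, the differences give:
  70·a + (-15)·b = -0.76
  5·a + (-5)·b = -0.06
Eliminate b (×(-5) and ×(-15), subtract): -275·a = 2.900 → a = ∂h/∂x = -0.01055
Back-substitute: b = ∂h/∂y = +0.001455.
Flow direction (−∇h) has components (+0.01055 E, -0.001455 N).
Azimuth = atan2(E, N) = atan2(+0.01055, -0.001455) = 97.9° ≈ 098°.

098°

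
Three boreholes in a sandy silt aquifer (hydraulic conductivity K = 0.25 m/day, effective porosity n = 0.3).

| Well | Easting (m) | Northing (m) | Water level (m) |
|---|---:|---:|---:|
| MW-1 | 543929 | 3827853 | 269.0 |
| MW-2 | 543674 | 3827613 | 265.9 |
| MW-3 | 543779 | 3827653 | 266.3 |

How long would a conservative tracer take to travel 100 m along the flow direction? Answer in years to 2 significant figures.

22 years

Differences from MW-1: to MW-2 (Δx, Δy, Δh) = (-255, -240, -3.1); to MW-3 = (-150, -200, -2.7).
Solve a·Δx + b·Δy = Δh: det = (-255)·(-200) − (-150)·(-240) = 15000.
∂h/∂x = [(-3.1)·(-200) − (-2.7)·(-240)] / 15000 = -0.001867
∂h/∂y = [(-255)·(-2.7) − (-150)·(-3.1)] / 15000 = +0.01490
|∇h| = √(-0.001867² + 0.01490²) = 0.01502
Seepage velocity v = K·i/n = 0.25 × 0.01502 / 0.3 = 0.01252 m/day.
t = 100 / 0.01252 = 7987 days = 21.9 years.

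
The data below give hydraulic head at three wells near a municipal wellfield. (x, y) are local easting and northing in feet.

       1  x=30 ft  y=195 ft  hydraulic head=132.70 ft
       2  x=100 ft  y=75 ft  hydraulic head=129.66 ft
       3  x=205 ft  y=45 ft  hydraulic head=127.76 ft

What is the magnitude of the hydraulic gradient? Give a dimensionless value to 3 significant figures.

0.0220

Taking 1 as reference: 2−1 = (70, -120, -3.04); 3−1 = (175, -150, -4.94).
Solve a·Δx + b·Δy = Δh: det = 70·(-150) − 175·(-120) = 10500.
∂h/∂x = [(-3.04)·(-150) − (-4.94)·(-120)] / 10500 = -0.01303
∂h/∂y = [70·(-4.94) − 175·(-3.04)] / 10500 = +0.01773
|∇h| = √(-0.01303² + 0.01773²) = 0.022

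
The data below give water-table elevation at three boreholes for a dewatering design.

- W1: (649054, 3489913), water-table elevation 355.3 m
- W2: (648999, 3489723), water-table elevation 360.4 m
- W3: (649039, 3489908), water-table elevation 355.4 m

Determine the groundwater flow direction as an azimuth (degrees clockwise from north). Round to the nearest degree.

Differences from W1: to W2 (Δx, Δy, Δh) = (-55, -190, +5.1); to W3 = (-15, -5, +0.1).
Determinant of the coordinate differences = (-55)·(-5) − (-15)·(-190) = -2575.
∂h/∂x = [(+5.1)·(-5) − (+0.1)·(-190)] / -2575 = +0.002524
∂h/∂y = [(-55)·(+0.1) − (-15)·(+5.1)] / -2575 = -0.02757
Flow direction (−∇h) has components (-0.002524 E, +0.02757 N).
Azimuth = atan2(E, N) = atan2(-0.002524, +0.02757) = 354.8° ≈ 355°.

355°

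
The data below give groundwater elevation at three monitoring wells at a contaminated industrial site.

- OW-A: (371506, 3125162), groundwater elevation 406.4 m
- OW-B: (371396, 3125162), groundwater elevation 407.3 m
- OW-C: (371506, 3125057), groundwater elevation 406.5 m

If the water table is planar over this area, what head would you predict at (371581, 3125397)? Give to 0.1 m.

∂h/∂x = (407.3 − 406.4) / (371396 − 371506) = -0.008182
∂h/∂y = (406.5 − 406.4) / (3125057 − 3125162) = -0.0009524
h(371581, 3125397) = 406.4 + (-0.008182)·(75) + (-0.0009524)·(235) = 406.4 -0.614 -0.224 = 405.563 m.

405.6 m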